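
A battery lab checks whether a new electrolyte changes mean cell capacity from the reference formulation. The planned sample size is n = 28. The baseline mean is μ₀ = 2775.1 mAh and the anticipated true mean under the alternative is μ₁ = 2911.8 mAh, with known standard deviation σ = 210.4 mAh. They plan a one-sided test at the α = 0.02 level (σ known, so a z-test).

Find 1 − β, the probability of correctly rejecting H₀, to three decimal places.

Power ≈ 0.917

Standardized effect: d = |μ₁ − μ₀| / σ = |2911.8 − 2775.1| / 210.4 = 0.6497
Noncentrality parameter: δ = d·√n = 0.6497 × √28 = 3.4380
One-sided α = 0.02 → critical value z_{0.02} = 2.054.
Power = Φ(δ − 2.054) = Φ(1.384) = 0.9169.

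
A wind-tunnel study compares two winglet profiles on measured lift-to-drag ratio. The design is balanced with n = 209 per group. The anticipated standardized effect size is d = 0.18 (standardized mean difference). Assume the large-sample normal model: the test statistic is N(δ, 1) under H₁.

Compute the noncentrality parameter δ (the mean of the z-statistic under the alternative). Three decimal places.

The noncentrality parameter scales effect size by the design's sample-size factor: δ = d·√(n/2) = 0.18 × √(209/2) = 1.8401

δ ≈ 1.840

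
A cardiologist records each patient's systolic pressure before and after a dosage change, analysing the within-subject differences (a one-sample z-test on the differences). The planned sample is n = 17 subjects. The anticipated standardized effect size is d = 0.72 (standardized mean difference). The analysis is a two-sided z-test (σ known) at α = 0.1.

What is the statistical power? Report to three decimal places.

Power ≈ 0.907

Noncentrality parameter: δ = d·√n = 0.72 × √17 = 2.9686
Two-sided α = 0.1 → critical value z_{0.05} = 1.645.
Power = Φ(δ − 1.645) + Φ(−δ − 1.645) = Φ(1.324) + Φ(-4.613) = 0.9072 + 0.0000 = 0.9072.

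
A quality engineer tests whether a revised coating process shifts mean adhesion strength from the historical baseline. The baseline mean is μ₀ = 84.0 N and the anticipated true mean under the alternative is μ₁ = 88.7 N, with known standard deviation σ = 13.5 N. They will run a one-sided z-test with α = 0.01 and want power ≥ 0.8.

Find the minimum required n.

Standardized effect: d = |μ₁ − μ₀| / σ = |88.7 − 84.0| / 13.5 = 0.3481
Set Φ(δ − 2.326) = 0.8; then δ − 2.326 = Φ⁻¹(0.8) = 0.842, giving δ = 3.168.
δ = d·√n ⇒ n = (δ/d)² = (3.168 / 0.3481)² = 82.80.
Rounding up, n = 83.

n = 83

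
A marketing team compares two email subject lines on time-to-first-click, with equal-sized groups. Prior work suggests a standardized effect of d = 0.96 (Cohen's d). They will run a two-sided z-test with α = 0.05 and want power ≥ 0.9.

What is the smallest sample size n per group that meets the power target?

n = 23 per group

For power 0.9 need Φ(δ − z_{0.025}) = 0.9, so δ = z_{0.025} + z_{0.10} = 1.960 + 1.282 = 3.242.
(For δ > 0 the lower-tail rejection region contributes negligibly to power, so the one-term inversion is standard.)
δ = d·√(n/2) ⇒ n = 2(δ/d)² = 2 × (3.242 / 0.96)² = 22.80.
Round up to the next whole unit.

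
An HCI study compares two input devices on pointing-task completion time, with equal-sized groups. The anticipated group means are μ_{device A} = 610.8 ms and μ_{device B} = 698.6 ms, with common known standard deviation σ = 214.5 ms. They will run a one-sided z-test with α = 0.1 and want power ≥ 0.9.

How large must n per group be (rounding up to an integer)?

Standardized effect: d = |μ_{device A} − μ_{device B}| / σ = |610.8 − 698.6| / 214.5 = 0.4093
Set Φ(δ − 1.282) = 0.9; then δ − 1.282 = Φ⁻¹(0.9) = 1.282, giving δ = 2.563.
δ = d·√(n/2) ⇒ n = 2(δ/d)² = 2 × (2.563 / 0.4093)² = 78.42.
Rounding up, n = 79 per group.

n = 79 per group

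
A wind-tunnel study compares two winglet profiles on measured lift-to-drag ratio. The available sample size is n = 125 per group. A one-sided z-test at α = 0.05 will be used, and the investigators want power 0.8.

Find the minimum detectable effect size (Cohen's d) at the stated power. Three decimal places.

d ≈ 0.315

Need Φ(δ − 1.645) = 0.8, so δ = 1.645 + 0.842 = 2.486.
δ = d·√(n/2) ⇒ d = δ/√(n/2) = 2.486/√(125/2) = 0.3145.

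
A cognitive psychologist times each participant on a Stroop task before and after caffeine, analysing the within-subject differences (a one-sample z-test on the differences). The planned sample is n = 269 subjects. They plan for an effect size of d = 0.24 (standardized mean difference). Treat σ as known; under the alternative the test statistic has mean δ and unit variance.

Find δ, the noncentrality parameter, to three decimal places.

δ ≈ 3.936

The noncentrality parameter scales effect size by the design's sample-size factor: δ = d·√n = 0.24 × √269 = 3.9363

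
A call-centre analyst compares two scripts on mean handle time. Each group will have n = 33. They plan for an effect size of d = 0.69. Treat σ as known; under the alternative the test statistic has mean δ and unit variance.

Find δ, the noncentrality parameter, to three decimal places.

δ ≈ 2.803

δ = d·√(n/2) = 0.69 × √(33/2) = 2.8028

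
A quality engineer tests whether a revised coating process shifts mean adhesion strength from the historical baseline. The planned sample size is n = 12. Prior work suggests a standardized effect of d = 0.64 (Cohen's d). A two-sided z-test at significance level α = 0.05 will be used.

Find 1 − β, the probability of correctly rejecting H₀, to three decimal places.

Noncentrality parameter: λ = d·√n = 0.64 × √12 = 2.2170
Critical value for a two-sided test at α = 0.05: z_{α/2} = 1.960.
Power = Φ(λ − 1.960) + Φ(−λ − 1.960) = Φ(0.257) + Φ(-4.177) = 0.6014 + 0.0000 = 0.6014.

Power ≈ 0.601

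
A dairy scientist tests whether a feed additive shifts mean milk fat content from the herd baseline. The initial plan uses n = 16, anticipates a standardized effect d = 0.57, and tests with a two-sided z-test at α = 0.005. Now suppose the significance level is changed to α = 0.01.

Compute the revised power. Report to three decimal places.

Power ≈ 0.384

δ = d·√n = 0.57 × √16 = 2.2800 (unchanged). New critical value: z_{0.005} = 2.576.
Revised power = Φ(δ − 2.576) + Φ(−δ − 2.576) = Φ(-0.296) + Φ(-4.856) = 0.3837 + 0.0000 = 0.3837.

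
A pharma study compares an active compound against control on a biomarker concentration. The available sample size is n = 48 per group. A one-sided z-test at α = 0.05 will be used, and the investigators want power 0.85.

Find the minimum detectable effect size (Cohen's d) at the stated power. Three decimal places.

d ≈ 0.547

Need Φ(δ − 1.645) = 0.85, so δ = 1.645 + 1.036 = 2.681.
δ = d·√(n/2) ⇒ d = δ/√(n/2) = 2.681/√(48/2) = 0.5473.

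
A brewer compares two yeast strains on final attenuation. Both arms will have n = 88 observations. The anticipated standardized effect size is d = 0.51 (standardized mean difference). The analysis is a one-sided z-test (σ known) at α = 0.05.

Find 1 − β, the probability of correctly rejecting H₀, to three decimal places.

Power ≈ 0.959

Noncentrality parameter: δ = d·√(n/2) = 0.51 × √(88/2) = 3.3830
Critical value for a one-sided test at α = 0.05: z_α = 1.645.
Power = P(Z > 1.645 − δ) = Φ(1.738) = 0.9589.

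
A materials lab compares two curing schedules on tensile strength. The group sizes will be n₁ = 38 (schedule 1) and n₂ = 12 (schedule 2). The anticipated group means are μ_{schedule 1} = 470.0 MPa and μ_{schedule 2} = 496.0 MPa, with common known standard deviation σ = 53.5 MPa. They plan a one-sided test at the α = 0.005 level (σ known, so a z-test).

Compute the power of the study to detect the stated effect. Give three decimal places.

Standardized effect: d = |μ_{schedule 1} − μ_{schedule 2}| / σ = |470.0 − 496.0| / 53.5 = 0.4860
Noncentrality parameter: δ = d / √(1/n₁ + 1/n₂) = 0.4860 / √(1/38 + 1/12) = 1.4676
One-sided α = 0.005 → critical value z_{0.005} = 2.576.
Power = Φ(δ − 2.576) = Φ(-1.108) = 0.1339.

Power ≈ 0.134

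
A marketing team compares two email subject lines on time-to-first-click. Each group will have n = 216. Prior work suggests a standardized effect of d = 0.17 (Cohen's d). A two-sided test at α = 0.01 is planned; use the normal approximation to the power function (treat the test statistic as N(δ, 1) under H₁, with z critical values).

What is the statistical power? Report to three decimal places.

Noncentrality parameter: δ = d·√(n/2) = 0.17 × √(216/2) = 1.7667
Critical value for a two-sided test at α = 0.01: z_{α/2} = 2.576.
Power = Φ(δ − 2.576) + Φ(−δ − 2.576) = Φ(-0.809) + Φ(-4.343) = 0.2092 + 0.0000 = 0.2092.

Power ≈ 0.209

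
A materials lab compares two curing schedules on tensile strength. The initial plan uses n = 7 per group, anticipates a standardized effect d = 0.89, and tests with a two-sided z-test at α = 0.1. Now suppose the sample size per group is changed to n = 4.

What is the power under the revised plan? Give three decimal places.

Power ≈ 0.352

With n = 4 per group: δ = d·√(n/2) = 0.89 × √(4/2) = 1.2587. Critical value z_{0.05} = 1.645.
Revised power = Φ(δ − 1.645) + Φ(−δ − 1.645) = Φ(-0.386) + Φ(-2.904) = 0.3497 + 0.0018 = 0.3515.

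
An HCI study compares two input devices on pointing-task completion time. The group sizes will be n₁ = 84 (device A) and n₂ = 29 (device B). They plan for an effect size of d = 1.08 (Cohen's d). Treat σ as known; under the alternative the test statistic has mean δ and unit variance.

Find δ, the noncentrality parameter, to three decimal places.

δ ≈ 5.014

The noncentrality parameter scales effect size by the design's sample-size factor: δ = d / √(1/n₁ + 1/n₂) = 1.08 / √(1/84 + 1/29) = 5.0144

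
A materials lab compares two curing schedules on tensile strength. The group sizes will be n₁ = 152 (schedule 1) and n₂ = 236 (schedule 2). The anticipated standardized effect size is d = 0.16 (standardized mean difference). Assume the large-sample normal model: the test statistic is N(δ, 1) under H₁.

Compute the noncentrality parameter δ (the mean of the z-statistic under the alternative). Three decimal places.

δ = d / √(1/n₁ + 1/n₂) = 0.16 / √(1/152 + 1/236) = 1.5384

δ ≈ 1.538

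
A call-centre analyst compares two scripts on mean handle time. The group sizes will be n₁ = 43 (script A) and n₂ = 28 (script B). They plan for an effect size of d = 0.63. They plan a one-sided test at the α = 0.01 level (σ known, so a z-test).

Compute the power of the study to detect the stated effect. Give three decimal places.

Power ≈ 0.606

Noncentrality parameter: δ = d / √(1/n₁ + 1/n₂) = 0.63 / √(1/43 + 1/28) = 2.5943
Critical value for a one-sided test at α = 0.01: z_α = 2.326.
Power = Φ(δ − 2.326) = Φ(0.268) = 0.6056.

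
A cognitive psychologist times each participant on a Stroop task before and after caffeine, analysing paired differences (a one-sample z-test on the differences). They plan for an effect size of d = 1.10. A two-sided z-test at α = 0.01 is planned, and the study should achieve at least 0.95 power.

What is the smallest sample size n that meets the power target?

Set Φ(δ − 2.576) = 0.95; then δ − 2.576 = Φ⁻¹(0.95) = 1.645, giving δ = 4.221.
(The Φ(−δ − z_{α/2}) term is vanishingly small for δ > 0 and is dropped in the standard sample-size formula.)
δ = d·√n ⇒ n = (δ/d)² = (4.221 / 1.10)² = 14.72.
Rounding up, n = 15.

n = 15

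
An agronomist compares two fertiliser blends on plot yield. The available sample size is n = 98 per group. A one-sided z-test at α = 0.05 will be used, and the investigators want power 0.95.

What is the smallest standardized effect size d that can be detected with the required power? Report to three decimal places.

d ≈ 0.470

Required noncentrality: δ = z_{0.05} + z_{0.05} = 1.645 + 1.645 = 3.290.
δ = d·√(n/2) ⇒ d = δ/√(n/2) = 3.290/√(98/2) = 0.4700.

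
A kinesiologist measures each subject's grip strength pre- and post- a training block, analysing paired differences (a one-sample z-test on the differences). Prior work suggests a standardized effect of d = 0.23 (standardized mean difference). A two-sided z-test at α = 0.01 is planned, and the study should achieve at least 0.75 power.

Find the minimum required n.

n = 200

For power 0.75 need Φ(δ − z_{0.005}) = 0.75, so δ = z_{0.005} + z_{0.25} = 2.576 + 0.674 = 3.250.
(The Φ(−δ − z_{α/2}) term is vanishingly small for δ > 0 and is dropped in the standard sample-size formula.)
δ = d·√n ⇒ n = (δ/d)² = (3.250 / 0.23)² = 199.71.
Round up to the next whole unit.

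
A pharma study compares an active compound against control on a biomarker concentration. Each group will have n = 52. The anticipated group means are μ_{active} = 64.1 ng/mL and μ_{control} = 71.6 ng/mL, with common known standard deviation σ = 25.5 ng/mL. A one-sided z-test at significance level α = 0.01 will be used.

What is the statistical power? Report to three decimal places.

Power ≈ 0.204

Standardized effect: d = |μ_{active} − μ_{control}| / σ = |64.1 − 71.6| / 25.5 = 0.2941
Noncentrality parameter: δ = d·√(n/2) = 0.2941 × √(52/2) = 1.4997
Critical value for a one-sided test at α = 0.01: z_α = 2.326.
Power = Φ(δ − 2.326) = Φ(-0.827) = 0.2042.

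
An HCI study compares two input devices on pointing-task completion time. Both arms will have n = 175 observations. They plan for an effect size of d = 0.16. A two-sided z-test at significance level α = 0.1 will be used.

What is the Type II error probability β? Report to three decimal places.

β ≈ 0.558

Noncentrality parameter: δ = d·√(n/2) = 0.16 × √(175/2) = 1.4967
Critical value for a two-sided test at α = 0.1: z_{α/2} = 1.645.
Power = Φ(δ − 1.645) + Φ(−δ − 1.645) = Φ(-0.148) + Φ(-3.142) = 0.4411 + 0.0008 = 0.4419.
Type II error: β = 1 − power = 1 − 0.4419 = 0.5581.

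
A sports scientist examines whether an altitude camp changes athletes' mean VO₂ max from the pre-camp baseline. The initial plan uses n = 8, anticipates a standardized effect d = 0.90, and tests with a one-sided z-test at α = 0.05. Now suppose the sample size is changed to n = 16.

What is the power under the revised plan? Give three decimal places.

Power ≈ 0.975

With n = 16: δ = d·√n = 0.90 × √16 = 3.6000. Critical value z_{0.05} = 1.645.
Revised power = P(Z > 1.645 − δ) = Φ(1.955) = 0.9747.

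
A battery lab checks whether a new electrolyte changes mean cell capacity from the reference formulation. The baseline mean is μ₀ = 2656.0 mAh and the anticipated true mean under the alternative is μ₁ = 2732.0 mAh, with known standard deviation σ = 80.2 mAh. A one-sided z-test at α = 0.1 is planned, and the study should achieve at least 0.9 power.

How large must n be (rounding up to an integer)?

n = 8

Standardized effect: d = |μ₁ − μ₀| / σ = |2732.0 − 2656.0| / 80.2 = 0.9476
For power 0.9 need Φ(δ − z_{0.1}) = 0.9, so δ = z_{0.1} + z_{0.10} = 1.282 + 1.282 = 2.563.
δ = d·√n ⇒ n = (δ/d)² = (2.563 / 0.9476)² = 7.32.
Rounding up, n = 8.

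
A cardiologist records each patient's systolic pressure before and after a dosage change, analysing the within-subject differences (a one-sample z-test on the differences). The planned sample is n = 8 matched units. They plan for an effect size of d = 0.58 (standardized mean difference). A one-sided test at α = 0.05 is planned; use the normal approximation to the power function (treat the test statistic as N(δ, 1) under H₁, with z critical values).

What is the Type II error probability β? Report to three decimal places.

β ≈ 0.502

Noncentrality parameter: δ = d·√n = 0.58 × √8 = 1.6405
Critical value for a one-sided test at α = 0.05: z_α = 1.645.
Power = P(Z > 1.645 − δ) = Φ(-0.004) = 0.4983.
Type II error: β = 1 − power = 1 − 0.4983 = 0.5017.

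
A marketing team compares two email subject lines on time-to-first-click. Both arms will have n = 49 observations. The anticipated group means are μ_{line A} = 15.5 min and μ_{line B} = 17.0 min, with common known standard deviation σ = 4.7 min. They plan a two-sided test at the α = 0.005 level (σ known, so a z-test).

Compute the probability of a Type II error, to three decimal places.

Standardized effect: d = |μ_{line A} − μ_{line B}| / σ = |15.5 − 17.0| / 4.7 = 0.3191
Noncentrality parameter: δ = d·√(n/2) = 0.3191 × √(49/2) = 1.5797
Two-sided α = 0.005 → critical value z_{0.0025} = 2.807.
Power = Φ(δ − 2.807) + Φ(−δ − 2.807) = Φ(-1.227) + Φ(-4.387) = 0.1098 + 0.0000 = 0.1099.
Type II error: β = 1 − power = 1 − 0.1099 = 0.8901.

β ≈ 0.890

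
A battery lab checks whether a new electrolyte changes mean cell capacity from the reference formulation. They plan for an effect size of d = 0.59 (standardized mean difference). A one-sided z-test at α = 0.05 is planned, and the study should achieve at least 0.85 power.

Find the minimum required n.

n = 21

For power 0.85 need Φ(δ − z_{0.05}) = 0.85, so δ = z_{0.05} + z_{0.15} = 1.645 + 1.036 = 2.681.
δ = d·√n ⇒ n = (δ/d)² = (2.681 / 0.59)² = 20.65.
Round up to the next whole unit.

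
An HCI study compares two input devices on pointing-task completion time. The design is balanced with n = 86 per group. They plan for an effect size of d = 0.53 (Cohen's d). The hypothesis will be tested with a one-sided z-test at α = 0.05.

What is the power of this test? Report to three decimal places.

Power ≈ 0.966

Noncentrality parameter: δ = d·√(n/2) = 0.53 × √(86/2) = 3.4754
Critical value for a one-sided test at α = 0.05: z_α = 1.645.
Power = Φ(δ − 1.645) = Φ(1.831) = 0.9664.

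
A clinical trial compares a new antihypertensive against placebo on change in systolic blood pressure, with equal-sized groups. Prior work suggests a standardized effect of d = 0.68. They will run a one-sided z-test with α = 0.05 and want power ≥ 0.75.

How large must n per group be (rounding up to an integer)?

n = 24 per group

For power 0.75 need Φ(δ − z_{0.05}) = 0.75, so δ = z_{0.05} + z_{0.25} = 1.645 + 0.674 = 2.319.
δ = d·√(n/2) ⇒ n = 2(δ/d)² = 2 × (2.319 / 0.68)² = 23.27.
Round up to the next whole unit.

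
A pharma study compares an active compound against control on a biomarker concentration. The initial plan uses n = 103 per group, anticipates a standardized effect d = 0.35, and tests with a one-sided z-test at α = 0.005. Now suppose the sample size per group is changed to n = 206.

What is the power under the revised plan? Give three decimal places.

With n = 206 per group: δ = d·√(n/2) = 0.35 × √(206/2) = 3.5521. Critical value z_{0.005} = 2.576.
Revised power = Φ(δ − 2.576) = Φ(0.976) = 0.8355.

Power ≈ 0.836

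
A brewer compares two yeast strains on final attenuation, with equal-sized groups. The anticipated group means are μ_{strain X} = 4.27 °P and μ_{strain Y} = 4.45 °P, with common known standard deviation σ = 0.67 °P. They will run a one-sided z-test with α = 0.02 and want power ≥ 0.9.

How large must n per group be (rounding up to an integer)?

n = 309 per group

Standardized effect: d = |μ_{strain X} − μ_{strain Y}| / σ = |4.27 − 4.45| / 0.67 = 0.2687
For power 0.9 need Φ(δ − z_{0.02}) = 0.9, so δ = z_{0.02} + z_{0.10} = 2.054 + 1.282 = 3.335.
δ = d·√(n/2) ⇒ n = 2(δ/d)² = 2 × (3.335 / 0.2687)² = 308.25.
Rounding up, n = 309 per group.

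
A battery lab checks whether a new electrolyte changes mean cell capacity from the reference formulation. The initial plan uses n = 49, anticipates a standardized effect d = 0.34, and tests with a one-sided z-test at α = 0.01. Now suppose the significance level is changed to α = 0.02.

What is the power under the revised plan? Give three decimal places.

Power ≈ 0.628

δ = d·√n = 0.34 × √49 = 2.3800 (unchanged). New critical value: z_{0.02} = 2.054.
Revised power = P(Z > 2.054 − δ) = Φ(0.326) = 0.6279.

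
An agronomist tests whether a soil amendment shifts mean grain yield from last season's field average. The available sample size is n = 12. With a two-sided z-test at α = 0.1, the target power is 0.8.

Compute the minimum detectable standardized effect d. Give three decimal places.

d ≈ 0.718

Required noncentrality: δ = z_{0.05} + z_{0.20} = 1.645 + 0.842 = 2.486.
(Lower-tail contribution to power is negligible for δ > 0.)
δ = d·√n ⇒ d = δ/√n = 2.486/√12 = 0.7178.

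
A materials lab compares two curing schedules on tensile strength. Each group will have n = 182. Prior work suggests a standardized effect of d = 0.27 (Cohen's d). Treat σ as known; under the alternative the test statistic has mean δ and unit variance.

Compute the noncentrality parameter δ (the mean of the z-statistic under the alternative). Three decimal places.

The noncentrality parameter scales effect size by the design's sample-size factor: δ = d·√(n/2) = 0.27 × √(182/2) = 2.5756

δ ≈ 2.576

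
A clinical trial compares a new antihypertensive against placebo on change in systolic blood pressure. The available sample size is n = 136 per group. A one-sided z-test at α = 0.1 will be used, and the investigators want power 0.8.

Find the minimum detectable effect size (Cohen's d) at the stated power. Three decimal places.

d ≈ 0.257

Need Φ(δ − 1.282) = 0.8, so δ = 1.282 + 0.842 = 2.123.
δ = d·√(n/2) ⇒ d = δ/√(n/2) = 2.123/√(136/2) = 0.2575.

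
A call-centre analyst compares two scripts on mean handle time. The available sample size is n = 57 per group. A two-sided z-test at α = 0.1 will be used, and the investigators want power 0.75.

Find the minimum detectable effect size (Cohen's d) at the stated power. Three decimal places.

Need Φ(δ − 1.645) = 0.75, so δ = 1.645 + 0.674 = 2.319.
(Lower-tail contribution to power is negligible for δ > 0.)
δ = d·√(n/2) ⇒ d = δ/√(n/2) = 2.319/√(57/2) = 0.4345.

d ≈ 0.434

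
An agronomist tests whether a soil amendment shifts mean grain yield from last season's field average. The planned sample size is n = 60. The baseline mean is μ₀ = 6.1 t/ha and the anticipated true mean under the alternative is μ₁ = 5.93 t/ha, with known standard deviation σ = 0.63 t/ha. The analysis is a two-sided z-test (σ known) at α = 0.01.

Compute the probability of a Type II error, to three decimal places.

Standardized effect: d = |μ₁ − μ₀| / σ = |5.93 − 6.1| / 0.63 = 0.2698
Noncentrality parameter: λ = d·√n = 0.2698 × √60 = 2.0902
Critical value for a two-sided test at α = 0.01: z_{α/2} = 2.576.
Power = Φ(λ − 2.576) + Φ(−λ − 2.576) = Φ(-0.486) + Φ(-4.666) = 0.3136 + 0.0000 = 0.3136.
Type II error: β = 1 − power = 1 − 0.3136 = 0.6864.

β ≈ 0.686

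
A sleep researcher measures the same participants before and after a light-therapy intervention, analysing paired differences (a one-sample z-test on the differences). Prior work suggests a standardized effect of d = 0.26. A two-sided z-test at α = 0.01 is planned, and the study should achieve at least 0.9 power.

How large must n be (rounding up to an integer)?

For power 0.9 need Φ(δ − z_{0.005}) = 0.9, so δ = z_{0.005} + z_{0.10} = 2.576 + 1.282 = 3.857.
(For δ > 0 the lower-tail rejection region contributes negligibly to power, so the one-term inversion is standard.)
δ = d·√n ⇒ n = (δ/d)² = (3.857 / 0.26)² = 220.11.
Rounding up, n = 221.

n = 221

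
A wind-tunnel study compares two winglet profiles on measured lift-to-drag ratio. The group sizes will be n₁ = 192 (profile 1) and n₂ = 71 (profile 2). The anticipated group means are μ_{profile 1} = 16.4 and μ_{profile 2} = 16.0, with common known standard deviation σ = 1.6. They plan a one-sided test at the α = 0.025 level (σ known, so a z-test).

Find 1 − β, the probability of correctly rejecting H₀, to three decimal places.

Power ≈ 0.436

Standardized effect: d = |μ_{profile 1} − μ_{profile 2}| / σ = |16.4 − 16.0| / 1.6 = 0.2500
Noncentrality parameter: δ = d / √(1/n₁ + 1/n₂) = 0.2500 / √(1/192 + 1/71) = 1.7999
Critical value for a one-sided test at α = 0.025: z_α = 1.960.
Power = Φ(δ − 1.960) = Φ(-0.160) = 0.4364.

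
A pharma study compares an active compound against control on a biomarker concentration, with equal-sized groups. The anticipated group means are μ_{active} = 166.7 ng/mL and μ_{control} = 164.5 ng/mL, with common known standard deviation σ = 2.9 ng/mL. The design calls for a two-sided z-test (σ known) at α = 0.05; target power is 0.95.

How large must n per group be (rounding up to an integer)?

n = 46 per group

Standardized effect: d = |μ_{active} − μ_{control}| / σ = |166.7 − 164.5| / 2.9 = 0.7586
For power 0.95 need Φ(δ − z_{0.025}) = 0.95, so δ = z_{0.025} + z_{0.05} = 1.960 + 1.645 = 3.605.
(For δ > 0 the lower-tail rejection region contributes negligibly to power, so the one-term inversion is standard.)
δ = d·√(n/2) ⇒ n = 2(δ/d)² = 2 × (3.605 / 0.7586)² = 45.16.
Round up to the next whole unit.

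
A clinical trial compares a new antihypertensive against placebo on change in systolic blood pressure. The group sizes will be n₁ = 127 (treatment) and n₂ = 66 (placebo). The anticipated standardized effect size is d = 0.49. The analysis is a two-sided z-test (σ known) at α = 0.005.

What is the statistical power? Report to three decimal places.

Noncentrality parameter: δ = d / √(1/n₁ + 1/n₂) = 0.49 / √(1/127 + 1/66) = 3.2292
Critical value for a two-sided test at α = 0.005: z_{α/2} = 2.807.
Power = Φ(δ − 2.807) + Φ(−δ − 2.807) = Φ(0.422) + Φ(-6.036) = 0.6635 + 0.0000 = 0.6635.

Power ≈ 0.664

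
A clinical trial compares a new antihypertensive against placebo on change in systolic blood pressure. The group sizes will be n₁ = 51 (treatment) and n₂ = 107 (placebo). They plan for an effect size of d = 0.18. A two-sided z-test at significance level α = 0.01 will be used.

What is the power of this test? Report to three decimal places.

Noncentrality parameter: δ = d / √(1/n₁ + 1/n₂) = 0.18 / √(1/51 + 1/107) = 1.0578
Critical value for a two-sided test at α = 0.01: z_{α/2} = 2.576.
Power = Φ(δ − 2.576) + Φ(−δ − 2.576) = Φ(-1.518) + Φ(-3.634) = 0.0645 + 0.0001 = 0.0646.

Power ≈ 0.065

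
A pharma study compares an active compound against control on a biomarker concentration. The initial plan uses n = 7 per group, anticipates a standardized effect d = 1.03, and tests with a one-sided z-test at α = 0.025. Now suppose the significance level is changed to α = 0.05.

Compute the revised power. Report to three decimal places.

Power ≈ 0.611

δ = d·√(n/2) = 1.03 × √(7/2) = 1.9270 (unchanged). New critical value: z_{0.05} = 1.645.
Revised power = P(Z > 1.645 − δ) = Φ(0.282) = 0.6111.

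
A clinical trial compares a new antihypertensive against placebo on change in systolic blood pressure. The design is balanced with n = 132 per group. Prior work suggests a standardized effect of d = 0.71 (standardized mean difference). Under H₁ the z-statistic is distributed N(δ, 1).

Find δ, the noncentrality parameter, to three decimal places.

δ ≈ 5.768

δ = d·√(n/2) = 0.71 × √(132/2) = 5.7681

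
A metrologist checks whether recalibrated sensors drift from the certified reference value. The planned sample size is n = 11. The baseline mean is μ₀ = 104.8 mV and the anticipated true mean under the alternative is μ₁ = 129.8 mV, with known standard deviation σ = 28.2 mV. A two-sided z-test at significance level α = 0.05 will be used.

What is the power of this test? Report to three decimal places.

Standardized effect: d = |μ₁ − μ₀| / σ = |129.8 − 104.8| / 28.2 = 0.8865
Noncentrality parameter: δ = d·√n = 0.8865 × √11 = 2.9403
Two-sided α = 0.05 → critical value z_{0.025} = 1.960.
Power = Φ(δ − 1.960) + Φ(−δ − 1.960) = Φ(0.980) + Φ(-4.900) = 0.8365 + 0.0000 = 0.8365.

Power ≈ 0.837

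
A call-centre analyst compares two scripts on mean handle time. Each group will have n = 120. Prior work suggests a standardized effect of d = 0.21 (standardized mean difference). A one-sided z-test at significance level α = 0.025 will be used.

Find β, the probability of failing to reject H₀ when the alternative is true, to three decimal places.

Noncentrality parameter: δ = d·√(n/2) = 0.21 × √(120/2) = 1.6267
One-sided α = 0.025 → critical value z_{0.025} = 1.960.
Power = Φ(δ − 1.960) = Φ(-0.333) = 0.3694.
Type II error: β = 1 − power = 1 − 0.3694 = 0.6306.

β ≈ 0.631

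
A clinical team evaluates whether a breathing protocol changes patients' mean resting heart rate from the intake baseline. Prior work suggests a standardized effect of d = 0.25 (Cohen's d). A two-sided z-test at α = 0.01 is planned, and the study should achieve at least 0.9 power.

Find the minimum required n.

For power 0.9 need Φ(δ − z_{0.005}) = 0.9, so δ = z_{0.005} + z_{0.10} = 2.576 + 1.282 = 3.857.
(For δ > 0 the lower-tail rejection region contributes negligibly to power, so the one-term inversion is standard.)
δ = d·√n ⇒ n = (δ/d)² = (3.857 / 0.25)² = 238.07.
Round up to the next whole unit.

n = 239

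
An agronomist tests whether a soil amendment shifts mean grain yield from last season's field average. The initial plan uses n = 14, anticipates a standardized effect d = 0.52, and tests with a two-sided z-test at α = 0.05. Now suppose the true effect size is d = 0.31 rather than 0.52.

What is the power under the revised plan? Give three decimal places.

Power ≈ 0.213

With d = 0.31: δ = d·√n = 0.31 × √14 = 1.1599. Critical value z_{0.025} = 1.960.
Revised power = Φ(δ − 1.960) + Φ(−δ − 1.960) = Φ(-0.800) + Φ(-3.120) = 0.2118 + 0.0009 = 0.2127.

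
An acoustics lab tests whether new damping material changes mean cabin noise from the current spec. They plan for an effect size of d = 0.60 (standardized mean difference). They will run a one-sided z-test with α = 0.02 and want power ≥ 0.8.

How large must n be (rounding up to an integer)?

For power 0.8 need Φ(δ − z_{0.02}) = 0.8, so δ = z_{0.02} + z_{0.20} = 2.054 + 0.842 = 2.895.
δ = d·√n ⇒ n = (δ/d)² = (2.895 / 0.60)² = 23.29.
Rounding up, n = 24.

n = 24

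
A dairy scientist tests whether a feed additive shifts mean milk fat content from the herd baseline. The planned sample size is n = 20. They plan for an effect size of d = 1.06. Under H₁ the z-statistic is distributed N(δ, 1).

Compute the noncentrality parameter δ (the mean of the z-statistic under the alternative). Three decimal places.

δ = d·√n = 1.06 × √20 = 4.7405

δ ≈ 4.740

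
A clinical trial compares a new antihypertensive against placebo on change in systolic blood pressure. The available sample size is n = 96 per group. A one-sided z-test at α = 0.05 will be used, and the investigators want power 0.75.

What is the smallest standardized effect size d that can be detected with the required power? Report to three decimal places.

Required noncentrality: δ = z_{0.05} + z_{0.25} = 1.645 + 0.674 = 2.319.
δ = d·√(n/2) ⇒ d = δ/√(n/2) = 2.319/√(96/2) = 0.3348.

d ≈ 0.335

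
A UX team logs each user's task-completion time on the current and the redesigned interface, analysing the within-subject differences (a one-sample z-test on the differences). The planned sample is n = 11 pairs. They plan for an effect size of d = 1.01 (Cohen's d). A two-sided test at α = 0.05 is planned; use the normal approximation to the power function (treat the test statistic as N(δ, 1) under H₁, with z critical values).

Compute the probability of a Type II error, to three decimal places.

Noncentrality parameter: δ = d·√n = 1.01 × √11 = 3.3498
Two-sided α = 0.05 → critical value z_{0.025} = 1.960.
Power = Φ(δ − 1.960) + Φ(−δ − 1.960) = Φ(1.390) + Φ(-5.310) = 0.9177 + 0.0000 = 0.9177.
Type II error: β = 1 − power = 1 − 0.9177 = 0.0823.

β ≈ 0.082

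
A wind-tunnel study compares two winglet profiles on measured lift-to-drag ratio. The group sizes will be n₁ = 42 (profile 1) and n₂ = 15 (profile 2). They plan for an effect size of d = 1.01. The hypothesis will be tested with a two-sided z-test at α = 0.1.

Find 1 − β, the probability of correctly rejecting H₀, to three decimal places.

Power ≈ 0.957

Noncentrality parameter: δ = d / √(1/n₁ + 1/n₂) = 1.01 / √(1/42 + 1/15) = 3.3578
Two-sided α = 0.1 → critical value z_{0.05} = 1.645.
Power = Φ(δ − 1.645) + Φ(−δ − 1.645) = Φ(1.713) + Φ(-5.003) = 0.9566 + 0.0000 = 0.9566.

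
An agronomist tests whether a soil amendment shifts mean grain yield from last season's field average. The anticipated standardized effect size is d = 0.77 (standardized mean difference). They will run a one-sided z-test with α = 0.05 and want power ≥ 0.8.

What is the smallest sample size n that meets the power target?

n = 11

For power 0.8 need Φ(δ − z_{0.05}) = 0.8, so δ = z_{0.05} + z_{0.20} = 1.645 + 0.842 = 2.486.
δ = d·√n ⇒ n = (δ/d)² = (2.486 / 0.77)² = 10.43.
Rounding up, n = 11.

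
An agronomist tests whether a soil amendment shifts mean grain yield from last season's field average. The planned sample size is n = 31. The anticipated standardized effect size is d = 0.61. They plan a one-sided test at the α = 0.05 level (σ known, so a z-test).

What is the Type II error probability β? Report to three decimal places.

Noncentrality parameter: δ = d·√n = 0.61 × √31 = 3.3963
One-sided α = 0.05 → critical value z_{0.05} = 1.645.
Power = Φ(δ − 1.645) = Φ(1.751) = 0.9601.
Type II error: β = 1 − power = 1 − 0.9601 = 0.0399.

β ≈ 0.040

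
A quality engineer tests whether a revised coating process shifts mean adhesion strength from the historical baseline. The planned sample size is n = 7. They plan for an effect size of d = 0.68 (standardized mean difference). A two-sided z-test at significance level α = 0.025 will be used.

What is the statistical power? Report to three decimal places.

Noncentrality parameter: δ = d·√n = 0.68 × √7 = 1.7991
Two-sided α = 0.025 → critical value z_{0.0125} = 2.241.
Power = Φ(δ − 2.241) + Φ(−δ − 2.241) = Φ(-0.442) + Φ(-4.041) = 0.3291 + 0.0000 = 0.3292.

Power ≈ 0.329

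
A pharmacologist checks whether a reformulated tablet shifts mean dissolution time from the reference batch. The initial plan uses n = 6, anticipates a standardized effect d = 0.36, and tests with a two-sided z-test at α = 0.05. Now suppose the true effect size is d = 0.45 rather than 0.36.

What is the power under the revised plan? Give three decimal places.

With d = 0.45: δ = d·√n = 0.45 × √6 = 1.1023. Critical value z_{0.025} = 1.960.
Revised power = Φ(δ − 1.960) + Φ(−δ − 1.960) = Φ(-0.858) + Φ(-3.062) = 0.1955 + 0.0011 = 0.1966.

Power ≈ 0.197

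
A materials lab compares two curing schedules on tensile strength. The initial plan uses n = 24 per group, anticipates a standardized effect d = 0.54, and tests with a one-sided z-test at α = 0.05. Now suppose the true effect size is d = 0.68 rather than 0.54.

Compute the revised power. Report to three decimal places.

Power ≈ 0.761

With d = 0.68: δ = d·√(n/2) = 0.68 × √(24/2) = 2.3556. Critical value z_{0.05} = 1.645.
Revised power = P(Z > 1.645 − δ) = Φ(0.711) = 0.7614.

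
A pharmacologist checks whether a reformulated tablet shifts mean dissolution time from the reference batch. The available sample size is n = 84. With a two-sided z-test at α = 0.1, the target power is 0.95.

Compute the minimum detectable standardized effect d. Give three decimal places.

d ≈ 0.359

Need Φ(δ − 1.645) = 0.95, so δ = 1.645 + 1.645 = 3.290.
(Lower-tail contribution to power is negligible for δ > 0.)
δ = d·√n ⇒ d = δ/√n = 3.290/√84 = 0.3589.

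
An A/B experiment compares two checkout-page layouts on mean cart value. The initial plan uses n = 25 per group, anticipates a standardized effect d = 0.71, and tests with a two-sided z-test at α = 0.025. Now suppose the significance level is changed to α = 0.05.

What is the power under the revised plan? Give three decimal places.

δ = d·√(n/2) = 0.71 × √(25/2) = 2.5102 (unchanged). New critical value: z_{0.025} = 1.960.
Revised power = Φ(δ − 1.960) + Φ(−δ − 1.960) = Φ(0.550) + Φ(-4.470) = 0.7089 + 0.0000 = 0.7089.

Power ≈ 0.709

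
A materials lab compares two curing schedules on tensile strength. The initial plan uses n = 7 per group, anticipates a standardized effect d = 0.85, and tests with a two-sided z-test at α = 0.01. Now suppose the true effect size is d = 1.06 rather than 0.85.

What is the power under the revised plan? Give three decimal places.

With d = 1.06: δ = d·√(n/2) = 1.06 × √(7/2) = 1.9831. Critical value z_{0.005} = 2.576.
Revised power = Φ(δ − 2.576) + Φ(−δ − 2.576) = Φ(-0.593) + Φ(-4.559) = 0.2767 + 0.0000 = 0.2767.

Power ≈ 0.277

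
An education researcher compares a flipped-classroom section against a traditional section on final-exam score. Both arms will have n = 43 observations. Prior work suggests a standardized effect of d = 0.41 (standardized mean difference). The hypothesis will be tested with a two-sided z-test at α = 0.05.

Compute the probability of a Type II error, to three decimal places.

Noncentrality parameter: δ = d·√(n/2) = 0.41 × √(43/2) = 1.9011
Two-sided α = 0.05 → critical value z_{0.025} = 1.960.
Power = Φ(δ − 1.960) + Φ(−δ − 1.960) = Φ(-0.059) + Φ(-3.861) = 0.4765 + 0.0001 = 0.4766.
Type II error: β = 1 − power = 1 − 0.4766 = 0.5234.

β ≈ 0.523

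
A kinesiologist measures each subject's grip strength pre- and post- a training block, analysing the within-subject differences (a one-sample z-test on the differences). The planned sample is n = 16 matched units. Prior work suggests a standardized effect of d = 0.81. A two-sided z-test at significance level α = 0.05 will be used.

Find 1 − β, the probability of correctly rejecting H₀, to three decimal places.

Power ≈ 0.900

Noncentrality parameter: δ = d·√n = 0.81 × √16 = 3.2400
Two-sided α = 0.05 → critical value z_{0.025} = 1.960.
Power = Φ(δ − 1.960) + Φ(−δ − 1.960) = Φ(1.280) + Φ(-5.200) = 0.8997 + 0.0000 = 0.8997.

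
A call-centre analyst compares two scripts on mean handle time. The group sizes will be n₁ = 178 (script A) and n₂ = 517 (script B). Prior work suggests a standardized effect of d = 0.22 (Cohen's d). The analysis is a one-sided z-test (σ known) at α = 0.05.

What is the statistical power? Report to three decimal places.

Noncentrality parameter: δ = d / √(1/n₁ + 1/n₂) = 0.22 / √(1/178 + 1/517) = 2.5315
Critical value for a one-sided test at α = 0.05: z_α = 1.645.
Power = P(Z > 1.645 − δ) = Φ(0.887) = 0.8124.

Power ≈ 0.812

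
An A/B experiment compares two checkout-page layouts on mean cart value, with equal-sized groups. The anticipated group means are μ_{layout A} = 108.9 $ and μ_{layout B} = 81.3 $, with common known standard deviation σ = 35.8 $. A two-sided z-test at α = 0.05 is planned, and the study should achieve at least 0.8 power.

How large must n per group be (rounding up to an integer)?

Standardized effect: d = |μ_{layout A} − μ_{layout B}| / σ = |108.9 − 81.3| / 35.8 = 0.7709
Set Φ(δ − 1.960) = 0.8; then δ − 1.960 = Φ⁻¹(0.8) = 0.842, giving δ = 2.802.
(The Φ(−δ − z_{α/2}) term is vanishingly small for δ > 0 and is dropped in the standard sample-size formula.)
δ = d·√(n/2) ⇒ n = 2(δ/d)² = 2 × (2.802 / 0.7709)² = 26.41.
Round up to the next whole unit.

n = 27 per group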